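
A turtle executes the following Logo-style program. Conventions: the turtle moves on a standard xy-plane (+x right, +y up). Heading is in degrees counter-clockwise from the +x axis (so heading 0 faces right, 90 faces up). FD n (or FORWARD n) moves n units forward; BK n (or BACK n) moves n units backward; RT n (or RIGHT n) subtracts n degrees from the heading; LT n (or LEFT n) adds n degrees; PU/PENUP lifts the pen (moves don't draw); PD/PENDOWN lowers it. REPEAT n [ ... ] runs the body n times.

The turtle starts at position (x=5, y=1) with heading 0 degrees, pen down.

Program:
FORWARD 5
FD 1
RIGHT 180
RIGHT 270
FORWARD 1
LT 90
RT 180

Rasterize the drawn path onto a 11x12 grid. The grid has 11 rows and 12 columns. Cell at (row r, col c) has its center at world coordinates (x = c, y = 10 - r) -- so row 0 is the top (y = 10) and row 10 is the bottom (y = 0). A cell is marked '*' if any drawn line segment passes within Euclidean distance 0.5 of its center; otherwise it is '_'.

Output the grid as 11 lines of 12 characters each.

Answer: ____________
____________
____________
____________
____________
____________
____________
____________
____________
_____*******
___________*

Derivation:
Segment 0: (5,1) -> (10,1)
Segment 1: (10,1) -> (11,1)
Segment 2: (11,1) -> (11,0)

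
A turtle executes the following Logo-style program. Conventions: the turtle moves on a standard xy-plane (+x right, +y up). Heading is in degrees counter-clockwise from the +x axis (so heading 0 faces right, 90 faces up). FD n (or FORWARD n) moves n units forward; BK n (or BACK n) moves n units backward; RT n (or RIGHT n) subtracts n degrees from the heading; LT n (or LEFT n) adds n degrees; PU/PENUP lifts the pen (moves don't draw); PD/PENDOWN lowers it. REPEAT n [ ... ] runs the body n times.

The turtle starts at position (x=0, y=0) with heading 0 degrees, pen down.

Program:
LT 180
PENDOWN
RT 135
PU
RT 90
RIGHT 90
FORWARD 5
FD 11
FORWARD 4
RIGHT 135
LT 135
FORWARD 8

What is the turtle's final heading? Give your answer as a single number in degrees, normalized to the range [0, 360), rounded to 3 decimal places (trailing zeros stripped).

Answer: 225

Derivation:
Executing turtle program step by step:
Start: pos=(0,0), heading=0, pen down
LT 180: heading 0 -> 180
PD: pen down
RT 135: heading 180 -> 45
PU: pen up
RT 90: heading 45 -> 315
RT 90: heading 315 -> 225
FD 5: (0,0) -> (-3.536,-3.536) [heading=225, move]
FD 11: (-3.536,-3.536) -> (-11.314,-11.314) [heading=225, move]
FD 4: (-11.314,-11.314) -> (-14.142,-14.142) [heading=225, move]
RT 135: heading 225 -> 90
LT 135: heading 90 -> 225
FD 8: (-14.142,-14.142) -> (-19.799,-19.799) [heading=225, move]
Final: pos=(-19.799,-19.799), heading=225, 0 segment(s) drawn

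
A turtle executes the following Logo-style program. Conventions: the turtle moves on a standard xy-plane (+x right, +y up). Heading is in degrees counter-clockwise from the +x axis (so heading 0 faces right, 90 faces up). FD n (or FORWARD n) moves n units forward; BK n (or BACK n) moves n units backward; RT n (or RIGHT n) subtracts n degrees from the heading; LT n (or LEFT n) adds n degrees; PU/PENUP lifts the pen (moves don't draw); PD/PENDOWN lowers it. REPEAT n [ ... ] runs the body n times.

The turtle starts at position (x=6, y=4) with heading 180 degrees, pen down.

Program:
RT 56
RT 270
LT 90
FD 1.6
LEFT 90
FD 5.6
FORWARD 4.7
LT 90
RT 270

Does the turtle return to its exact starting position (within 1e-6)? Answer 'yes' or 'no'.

Executing turtle program step by step:
Start: pos=(6,4), heading=180, pen down
RT 56: heading 180 -> 124
RT 270: heading 124 -> 214
LT 90: heading 214 -> 304
FD 1.6: (6,4) -> (6.895,2.674) [heading=304, draw]
LT 90: heading 304 -> 34
FD 5.6: (6.895,2.674) -> (11.537,5.805) [heading=34, draw]
FD 4.7: (11.537,5.805) -> (15.434,8.433) [heading=34, draw]
LT 90: heading 34 -> 124
RT 270: heading 124 -> 214
Final: pos=(15.434,8.433), heading=214, 3 segment(s) drawn

Start position: (6, 4)
Final position: (15.434, 8.433)
Distance = 10.424; >= 1e-6 -> NOT closed

Answer: no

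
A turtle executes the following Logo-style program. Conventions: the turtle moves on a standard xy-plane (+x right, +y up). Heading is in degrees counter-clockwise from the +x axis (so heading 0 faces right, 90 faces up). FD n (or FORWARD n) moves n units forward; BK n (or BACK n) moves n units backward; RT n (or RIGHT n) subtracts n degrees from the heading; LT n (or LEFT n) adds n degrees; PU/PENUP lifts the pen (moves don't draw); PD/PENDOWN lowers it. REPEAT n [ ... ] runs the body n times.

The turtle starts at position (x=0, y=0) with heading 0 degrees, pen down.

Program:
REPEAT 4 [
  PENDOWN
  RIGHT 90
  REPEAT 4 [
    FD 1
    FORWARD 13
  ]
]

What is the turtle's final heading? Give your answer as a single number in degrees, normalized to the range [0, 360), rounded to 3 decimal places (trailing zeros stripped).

Executing turtle program step by step:
Start: pos=(0,0), heading=0, pen down
REPEAT 4 [
  -- iteration 1/4 --
  PD: pen down
  RT 90: heading 0 -> 270
  REPEAT 4 [
    -- iteration 1/4 --
    FD 1: (0,0) -> (0,-1) [heading=270, draw]
    FD 13: (0,-1) -> (0,-14) [heading=270, draw]
    -- iteration 2/4 --
    FD 1: (0,-14) -> (0,-15) [heading=270, draw]
    FD 13: (0,-15) -> (0,-28) [heading=270, draw]
    -- iteration 3/4 --
    FD 1: (0,-28) -> (0,-29) [heading=270, draw]
    FD 13: (0,-29) -> (0,-42) [heading=270, draw]
    -- iteration 4/4 --
    FD 1: (0,-42) -> (0,-43) [heading=270, draw]
    FD 13: (0,-43) -> (0,-56) [heading=270, draw]
  ]
  -- iteration 2/4 --
  PD: pen down
  RT 90: heading 270 -> 180
  REPEAT 4 [
    -- iteration 1/4 --
    FD 1: (0,-56) -> (-1,-56) [heading=180, draw]
    FD 13: (-1,-56) -> (-14,-56) [heading=180, draw]
    -- iteration 2/4 --
    FD 1: (-14,-56) -> (-15,-56) [heading=180, draw]
    FD 13: (-15,-56) -> (-28,-56) [heading=180, draw]
    -- iteration 3/4 --
    FD 1: (-28,-56) -> (-29,-56) [heading=180, draw]
    FD 13: (-29,-56) -> (-42,-56) [heading=180, draw]
    -- iteration 4/4 --
    FD 1: (-42,-56) -> (-43,-56) [heading=180, draw]
    FD 13: (-43,-56) -> (-56,-56) [heading=180, draw]
  ]
  -- iteration 3/4 --
  PD: pen down
  RT 90: heading 180 -> 90
  REPEAT 4 [
    -- iteration 1/4 --
    FD 1: (-56,-56) -> (-56,-55) [heading=90, draw]
    FD 13: (-56,-55) -> (-56,-42) [heading=90, draw]
    -- iteration 2/4 --
    FD 1: (-56,-42) -> (-56,-41) [heading=90, draw]
    FD 13: (-56,-41) -> (-56,-28) [heading=90, draw]
    -- iteration 3/4 --
    FD 1: (-56,-28) -> (-56,-27) [heading=90, draw]
    FD 13: (-56,-27) -> (-56,-14) [heading=90, draw]
    -- iteration 4/4 --
    FD 1: (-56,-14) -> (-56,-13) [heading=90, draw]
    FD 13: (-56,-13) -> (-56,0) [heading=90, draw]
  ]
  -- iteration 4/4 --
  PD: pen down
  RT 90: heading 90 -> 0
  REPEAT 4 [
    -- iteration 1/4 --
    FD 1: (-56,0) -> (-55,0) [heading=0, draw]
    FD 13: (-55,0) -> (-42,0) [heading=0, draw]
    -- iteration 2/4 --
    FD 1: (-42,0) -> (-41,0) [heading=0, draw]
    FD 13: (-41,0) -> (-28,0) [heading=0, draw]
    -- iteration 3/4 --
    FD 1: (-28,0) -> (-27,0) [heading=0, draw]
    FD 13: (-27,0) -> (-14,0) [heading=0, draw]
    -- iteration 4/4 --
    FD 1: (-14,0) -> (-13,0) [heading=0, draw]
    FD 13: (-13,0) -> (0,0) [heading=0, draw]
  ]
]
Final: pos=(0,0), heading=0, 32 segment(s) drawn

Answer: 0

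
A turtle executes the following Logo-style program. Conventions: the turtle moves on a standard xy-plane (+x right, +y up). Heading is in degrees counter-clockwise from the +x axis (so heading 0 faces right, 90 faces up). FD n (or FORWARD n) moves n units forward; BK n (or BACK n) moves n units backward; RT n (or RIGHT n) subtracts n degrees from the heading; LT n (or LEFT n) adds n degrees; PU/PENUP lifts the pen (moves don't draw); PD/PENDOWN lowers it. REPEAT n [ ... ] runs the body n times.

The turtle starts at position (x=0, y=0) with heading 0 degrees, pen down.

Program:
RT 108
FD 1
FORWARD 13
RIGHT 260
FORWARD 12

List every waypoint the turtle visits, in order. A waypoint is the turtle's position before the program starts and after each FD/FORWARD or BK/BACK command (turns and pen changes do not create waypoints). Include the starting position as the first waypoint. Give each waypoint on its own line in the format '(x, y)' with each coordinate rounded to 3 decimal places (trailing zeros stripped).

Answer: (0, 0)
(-0.309, -0.951)
(-4.326, -13.315)
(7.557, -14.985)

Derivation:
Executing turtle program step by step:
Start: pos=(0,0), heading=0, pen down
RT 108: heading 0 -> 252
FD 1: (0,0) -> (-0.309,-0.951) [heading=252, draw]
FD 13: (-0.309,-0.951) -> (-4.326,-13.315) [heading=252, draw]
RT 260: heading 252 -> 352
FD 12: (-4.326,-13.315) -> (7.557,-14.985) [heading=352, draw]
Final: pos=(7.557,-14.985), heading=352, 3 segment(s) drawn
Waypoints (4 total):
(0, 0)
(-0.309, -0.951)
(-4.326, -13.315)
(7.557, -14.985)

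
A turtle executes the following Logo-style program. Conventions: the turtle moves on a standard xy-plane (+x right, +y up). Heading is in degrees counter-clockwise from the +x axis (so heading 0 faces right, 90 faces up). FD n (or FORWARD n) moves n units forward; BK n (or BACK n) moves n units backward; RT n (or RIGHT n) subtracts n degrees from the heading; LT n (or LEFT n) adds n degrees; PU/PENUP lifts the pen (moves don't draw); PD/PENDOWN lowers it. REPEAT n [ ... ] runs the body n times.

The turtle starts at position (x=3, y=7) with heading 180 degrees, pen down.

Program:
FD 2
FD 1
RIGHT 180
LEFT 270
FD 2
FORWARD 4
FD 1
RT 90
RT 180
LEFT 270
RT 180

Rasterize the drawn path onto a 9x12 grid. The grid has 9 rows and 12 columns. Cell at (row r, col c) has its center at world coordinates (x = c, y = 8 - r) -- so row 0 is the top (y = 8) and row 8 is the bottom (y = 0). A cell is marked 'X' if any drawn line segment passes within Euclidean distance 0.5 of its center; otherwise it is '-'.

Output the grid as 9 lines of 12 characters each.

Segment 0: (3,7) -> (1,7)
Segment 1: (1,7) -> (0,7)
Segment 2: (0,7) -> (-0,5)
Segment 3: (-0,5) -> (-0,1)
Segment 4: (-0,1) -> (-0,0)

Answer: ------------
XXXX--------
X-----------
X-----------
X-----------
X-----------
X-----------
X-----------
X-----------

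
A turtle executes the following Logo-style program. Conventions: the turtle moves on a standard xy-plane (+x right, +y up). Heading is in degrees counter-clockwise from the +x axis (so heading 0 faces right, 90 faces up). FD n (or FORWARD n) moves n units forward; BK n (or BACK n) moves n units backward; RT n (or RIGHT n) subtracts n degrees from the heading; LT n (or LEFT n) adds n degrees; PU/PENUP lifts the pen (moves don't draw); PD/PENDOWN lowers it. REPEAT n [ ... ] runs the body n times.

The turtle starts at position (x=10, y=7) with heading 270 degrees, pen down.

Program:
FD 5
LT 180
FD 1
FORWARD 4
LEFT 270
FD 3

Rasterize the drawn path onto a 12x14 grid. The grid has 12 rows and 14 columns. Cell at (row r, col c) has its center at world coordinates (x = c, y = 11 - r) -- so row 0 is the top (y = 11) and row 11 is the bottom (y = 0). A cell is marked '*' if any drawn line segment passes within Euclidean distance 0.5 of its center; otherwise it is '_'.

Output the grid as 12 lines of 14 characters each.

Answer: ______________
______________
______________
______________
__________****
__________*___
__________*___
__________*___
__________*___
__________*___
______________
______________

Derivation:
Segment 0: (10,7) -> (10,2)
Segment 1: (10,2) -> (10,3)
Segment 2: (10,3) -> (10,7)
Segment 3: (10,7) -> (13,7)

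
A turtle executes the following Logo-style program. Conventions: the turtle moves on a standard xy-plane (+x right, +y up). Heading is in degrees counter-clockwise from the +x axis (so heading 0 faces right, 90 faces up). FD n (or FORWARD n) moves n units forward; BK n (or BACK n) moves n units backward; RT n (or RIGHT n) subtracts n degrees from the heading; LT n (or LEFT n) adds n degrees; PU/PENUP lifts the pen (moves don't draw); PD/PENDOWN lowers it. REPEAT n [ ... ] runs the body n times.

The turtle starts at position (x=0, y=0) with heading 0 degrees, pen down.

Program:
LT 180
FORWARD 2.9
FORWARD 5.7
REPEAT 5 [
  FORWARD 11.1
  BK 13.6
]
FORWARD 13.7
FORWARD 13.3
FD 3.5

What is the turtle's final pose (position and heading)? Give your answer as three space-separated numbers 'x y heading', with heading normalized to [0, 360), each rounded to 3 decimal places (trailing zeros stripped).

Executing turtle program step by step:
Start: pos=(0,0), heading=0, pen down
LT 180: heading 0 -> 180
FD 2.9: (0,0) -> (-2.9,0) [heading=180, draw]
FD 5.7: (-2.9,0) -> (-8.6,0) [heading=180, draw]
REPEAT 5 [
  -- iteration 1/5 --
  FD 11.1: (-8.6,0) -> (-19.7,0) [heading=180, draw]
  BK 13.6: (-19.7,0) -> (-6.1,0) [heading=180, draw]
  -- iteration 2/5 --
  FD 11.1: (-6.1,0) -> (-17.2,0) [heading=180, draw]
  BK 13.6: (-17.2,0) -> (-3.6,0) [heading=180, draw]
  -- iteration 3/5 --
  FD 11.1: (-3.6,0) -> (-14.7,0) [heading=180, draw]
  BK 13.6: (-14.7,0) -> (-1.1,0) [heading=180, draw]
  -- iteration 4/5 --
  FD 11.1: (-1.1,0) -> (-12.2,0) [heading=180, draw]
  BK 13.6: (-12.2,0) -> (1.4,0) [heading=180, draw]
  -- iteration 5/5 --
  FD 11.1: (1.4,0) -> (-9.7,0) [heading=180, draw]
  BK 13.6: (-9.7,0) -> (3.9,0) [heading=180, draw]
]
FD 13.7: (3.9,0) -> (-9.8,0) [heading=180, draw]
FD 13.3: (-9.8,0) -> (-23.1,0) [heading=180, draw]
FD 3.5: (-23.1,0) -> (-26.6,0) [heading=180, draw]
Final: pos=(-26.6,0), heading=180, 15 segment(s) drawn

Answer: -26.6 0 180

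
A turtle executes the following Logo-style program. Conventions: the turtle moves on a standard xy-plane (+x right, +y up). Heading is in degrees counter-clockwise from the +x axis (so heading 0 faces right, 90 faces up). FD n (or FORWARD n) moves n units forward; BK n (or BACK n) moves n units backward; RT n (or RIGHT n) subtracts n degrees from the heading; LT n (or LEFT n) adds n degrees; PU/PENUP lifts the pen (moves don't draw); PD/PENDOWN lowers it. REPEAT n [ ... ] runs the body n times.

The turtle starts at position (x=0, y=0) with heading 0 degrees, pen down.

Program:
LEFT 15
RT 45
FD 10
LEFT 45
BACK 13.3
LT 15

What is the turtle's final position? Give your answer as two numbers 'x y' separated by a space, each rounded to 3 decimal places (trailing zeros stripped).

Answer: -4.187 -8.442

Derivation:
Executing turtle program step by step:
Start: pos=(0,0), heading=0, pen down
LT 15: heading 0 -> 15
RT 45: heading 15 -> 330
FD 10: (0,0) -> (8.66,-5) [heading=330, draw]
LT 45: heading 330 -> 15
BK 13.3: (8.66,-5) -> (-4.187,-8.442) [heading=15, draw]
LT 15: heading 15 -> 30
Final: pos=(-4.187,-8.442), heading=30, 2 segment(s) drawn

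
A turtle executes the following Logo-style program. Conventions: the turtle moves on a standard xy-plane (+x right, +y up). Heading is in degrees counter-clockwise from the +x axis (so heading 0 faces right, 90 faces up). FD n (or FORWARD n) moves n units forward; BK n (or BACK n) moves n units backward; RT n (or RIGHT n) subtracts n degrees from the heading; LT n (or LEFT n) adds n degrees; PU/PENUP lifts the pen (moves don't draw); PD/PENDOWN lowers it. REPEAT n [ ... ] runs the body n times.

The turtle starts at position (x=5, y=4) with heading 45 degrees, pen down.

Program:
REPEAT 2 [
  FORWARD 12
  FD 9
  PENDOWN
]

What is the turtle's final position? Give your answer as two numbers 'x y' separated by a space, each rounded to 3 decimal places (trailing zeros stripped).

Answer: 34.698 33.698

Derivation:
Executing turtle program step by step:
Start: pos=(5,4), heading=45, pen down
REPEAT 2 [
  -- iteration 1/2 --
  FD 12: (5,4) -> (13.485,12.485) [heading=45, draw]
  FD 9: (13.485,12.485) -> (19.849,18.849) [heading=45, draw]
  PD: pen down
  -- iteration 2/2 --
  FD 12: (19.849,18.849) -> (28.335,27.335) [heading=45, draw]
  FD 9: (28.335,27.335) -> (34.698,33.698) [heading=45, draw]
  PD: pen down
]
Final: pos=(34.698,33.698), heading=45, 4 segment(s) drawn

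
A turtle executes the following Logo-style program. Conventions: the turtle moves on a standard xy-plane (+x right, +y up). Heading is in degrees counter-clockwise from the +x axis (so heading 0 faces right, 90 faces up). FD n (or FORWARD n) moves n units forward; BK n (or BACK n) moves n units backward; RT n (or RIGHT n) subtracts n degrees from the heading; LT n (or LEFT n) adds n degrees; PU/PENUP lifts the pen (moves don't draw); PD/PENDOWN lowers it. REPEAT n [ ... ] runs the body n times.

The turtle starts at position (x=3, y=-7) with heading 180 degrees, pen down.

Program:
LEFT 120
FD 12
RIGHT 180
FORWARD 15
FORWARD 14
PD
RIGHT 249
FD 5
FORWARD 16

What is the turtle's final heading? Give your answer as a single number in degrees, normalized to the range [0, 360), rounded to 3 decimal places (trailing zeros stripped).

Executing turtle program step by step:
Start: pos=(3,-7), heading=180, pen down
LT 120: heading 180 -> 300
FD 12: (3,-7) -> (9,-17.392) [heading=300, draw]
RT 180: heading 300 -> 120
FD 15: (9,-17.392) -> (1.5,-4.402) [heading=120, draw]
FD 14: (1.5,-4.402) -> (-5.5,7.722) [heading=120, draw]
PD: pen down
RT 249: heading 120 -> 231
FD 5: (-5.5,7.722) -> (-8.647,3.837) [heading=231, draw]
FD 16: (-8.647,3.837) -> (-18.716,-8.598) [heading=231, draw]
Final: pos=(-18.716,-8.598), heading=231, 5 segment(s) drawn

Answer: 231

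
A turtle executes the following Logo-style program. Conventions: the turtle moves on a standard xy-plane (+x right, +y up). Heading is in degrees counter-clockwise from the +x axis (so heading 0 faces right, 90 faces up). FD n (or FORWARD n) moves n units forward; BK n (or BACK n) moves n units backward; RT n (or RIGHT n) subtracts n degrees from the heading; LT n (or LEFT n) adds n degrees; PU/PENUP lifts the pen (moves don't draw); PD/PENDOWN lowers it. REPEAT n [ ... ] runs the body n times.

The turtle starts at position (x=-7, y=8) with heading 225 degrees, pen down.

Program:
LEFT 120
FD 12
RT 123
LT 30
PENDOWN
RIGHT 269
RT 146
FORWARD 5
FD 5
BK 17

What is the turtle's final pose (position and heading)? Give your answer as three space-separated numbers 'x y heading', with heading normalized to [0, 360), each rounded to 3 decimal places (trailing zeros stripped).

Answer: 11.285 6.941 197

Derivation:
Executing turtle program step by step:
Start: pos=(-7,8), heading=225, pen down
LT 120: heading 225 -> 345
FD 12: (-7,8) -> (4.591,4.894) [heading=345, draw]
RT 123: heading 345 -> 222
LT 30: heading 222 -> 252
PD: pen down
RT 269: heading 252 -> 343
RT 146: heading 343 -> 197
FD 5: (4.591,4.894) -> (-0.19,3.432) [heading=197, draw]
FD 5: (-0.19,3.432) -> (-4.972,1.97) [heading=197, draw]
BK 17: (-4.972,1.97) -> (11.285,6.941) [heading=197, draw]
Final: pos=(11.285,6.941), heading=197, 4 segment(s) drawn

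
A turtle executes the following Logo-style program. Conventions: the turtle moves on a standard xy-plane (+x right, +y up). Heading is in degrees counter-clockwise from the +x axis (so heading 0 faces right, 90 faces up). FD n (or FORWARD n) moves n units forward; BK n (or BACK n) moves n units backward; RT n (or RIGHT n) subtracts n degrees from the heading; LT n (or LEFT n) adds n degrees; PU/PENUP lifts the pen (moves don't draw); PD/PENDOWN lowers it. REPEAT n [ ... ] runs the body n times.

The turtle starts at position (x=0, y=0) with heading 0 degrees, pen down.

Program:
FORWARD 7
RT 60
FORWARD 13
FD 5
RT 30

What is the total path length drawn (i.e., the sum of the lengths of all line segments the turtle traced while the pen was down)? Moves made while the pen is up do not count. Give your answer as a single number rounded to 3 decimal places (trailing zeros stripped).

Answer: 25

Derivation:
Executing turtle program step by step:
Start: pos=(0,0), heading=0, pen down
FD 7: (0,0) -> (7,0) [heading=0, draw]
RT 60: heading 0 -> 300
FD 13: (7,0) -> (13.5,-11.258) [heading=300, draw]
FD 5: (13.5,-11.258) -> (16,-15.588) [heading=300, draw]
RT 30: heading 300 -> 270
Final: pos=(16,-15.588), heading=270, 3 segment(s) drawn

Segment lengths:
  seg 1: (0,0) -> (7,0), length = 7
  seg 2: (7,0) -> (13.5,-11.258), length = 13
  seg 3: (13.5,-11.258) -> (16,-15.588), length = 5
Total = 25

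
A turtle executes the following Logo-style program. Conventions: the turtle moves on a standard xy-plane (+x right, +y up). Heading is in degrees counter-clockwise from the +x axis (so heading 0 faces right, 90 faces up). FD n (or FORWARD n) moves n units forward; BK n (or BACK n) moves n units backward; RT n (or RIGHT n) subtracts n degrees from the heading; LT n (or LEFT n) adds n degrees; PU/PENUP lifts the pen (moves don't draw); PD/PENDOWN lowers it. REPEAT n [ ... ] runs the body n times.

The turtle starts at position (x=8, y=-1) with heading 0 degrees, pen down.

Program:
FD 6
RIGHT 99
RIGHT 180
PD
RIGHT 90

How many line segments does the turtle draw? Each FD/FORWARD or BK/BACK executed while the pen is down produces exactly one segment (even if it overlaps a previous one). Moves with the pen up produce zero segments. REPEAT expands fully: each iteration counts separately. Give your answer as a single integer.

Answer: 1

Derivation:
Executing turtle program step by step:
Start: pos=(8,-1), heading=0, pen down
FD 6: (8,-1) -> (14,-1) [heading=0, draw]
RT 99: heading 0 -> 261
RT 180: heading 261 -> 81
PD: pen down
RT 90: heading 81 -> 351
Final: pos=(14,-1), heading=351, 1 segment(s) drawn
Segments drawn: 1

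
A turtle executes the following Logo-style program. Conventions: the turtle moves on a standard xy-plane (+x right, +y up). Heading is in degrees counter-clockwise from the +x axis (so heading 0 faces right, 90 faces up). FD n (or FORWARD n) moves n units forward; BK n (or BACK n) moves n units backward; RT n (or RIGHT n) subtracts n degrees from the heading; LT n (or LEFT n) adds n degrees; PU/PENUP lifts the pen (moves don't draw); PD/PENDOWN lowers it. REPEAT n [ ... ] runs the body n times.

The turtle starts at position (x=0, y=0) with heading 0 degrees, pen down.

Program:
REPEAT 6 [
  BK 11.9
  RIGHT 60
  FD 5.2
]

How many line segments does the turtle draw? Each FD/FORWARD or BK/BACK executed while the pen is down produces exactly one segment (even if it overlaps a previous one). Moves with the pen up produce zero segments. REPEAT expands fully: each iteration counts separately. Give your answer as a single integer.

Answer: 12

Derivation:
Executing turtle program step by step:
Start: pos=(0,0), heading=0, pen down
REPEAT 6 [
  -- iteration 1/6 --
  BK 11.9: (0,0) -> (-11.9,0) [heading=0, draw]
  RT 60: heading 0 -> 300
  FD 5.2: (-11.9,0) -> (-9.3,-4.503) [heading=300, draw]
  -- iteration 2/6 --
  BK 11.9: (-9.3,-4.503) -> (-15.25,5.802) [heading=300, draw]
  RT 60: heading 300 -> 240
  FD 5.2: (-15.25,5.802) -> (-17.85,1.299) [heading=240, draw]
  -- iteration 3/6 --
  BK 11.9: (-17.85,1.299) -> (-11.9,11.605) [heading=240, draw]
  RT 60: heading 240 -> 180
  FD 5.2: (-11.9,11.605) -> (-17.1,11.605) [heading=180, draw]
  -- iteration 4/6 --
  BK 11.9: (-17.1,11.605) -> (-5.2,11.605) [heading=180, draw]
  RT 60: heading 180 -> 120
  FD 5.2: (-5.2,11.605) -> (-7.8,16.108) [heading=120, draw]
  -- iteration 5/6 --
  BK 11.9: (-7.8,16.108) -> (-1.85,5.802) [heading=120, draw]
  RT 60: heading 120 -> 60
  FD 5.2: (-1.85,5.802) -> (0.75,10.306) [heading=60, draw]
  -- iteration 6/6 --
  BK 11.9: (0.75,10.306) -> (-5.2,0) [heading=60, draw]
  RT 60: heading 60 -> 0
  FD 5.2: (-5.2,0) -> (0,0) [heading=0, draw]
]
Final: pos=(0,0), heading=0, 12 segment(s) drawn
Segments drawn: 12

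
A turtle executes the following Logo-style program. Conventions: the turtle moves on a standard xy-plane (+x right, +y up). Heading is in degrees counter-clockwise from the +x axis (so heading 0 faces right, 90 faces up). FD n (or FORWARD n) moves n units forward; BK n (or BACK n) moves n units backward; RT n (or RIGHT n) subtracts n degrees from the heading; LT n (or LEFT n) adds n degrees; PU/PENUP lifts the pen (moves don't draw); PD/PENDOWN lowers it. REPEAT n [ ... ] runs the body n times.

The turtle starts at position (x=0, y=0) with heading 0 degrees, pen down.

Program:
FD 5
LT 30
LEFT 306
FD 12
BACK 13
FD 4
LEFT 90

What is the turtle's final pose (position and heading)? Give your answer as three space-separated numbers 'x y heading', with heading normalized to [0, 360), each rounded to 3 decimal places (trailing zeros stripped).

Answer: 7.741 -1.22 66

Derivation:
Executing turtle program step by step:
Start: pos=(0,0), heading=0, pen down
FD 5: (0,0) -> (5,0) [heading=0, draw]
LT 30: heading 0 -> 30
LT 306: heading 30 -> 336
FD 12: (5,0) -> (15.963,-4.881) [heading=336, draw]
BK 13: (15.963,-4.881) -> (4.086,0.407) [heading=336, draw]
FD 4: (4.086,0.407) -> (7.741,-1.22) [heading=336, draw]
LT 90: heading 336 -> 66
Final: pos=(7.741,-1.22), heading=66, 4 segment(s) drawn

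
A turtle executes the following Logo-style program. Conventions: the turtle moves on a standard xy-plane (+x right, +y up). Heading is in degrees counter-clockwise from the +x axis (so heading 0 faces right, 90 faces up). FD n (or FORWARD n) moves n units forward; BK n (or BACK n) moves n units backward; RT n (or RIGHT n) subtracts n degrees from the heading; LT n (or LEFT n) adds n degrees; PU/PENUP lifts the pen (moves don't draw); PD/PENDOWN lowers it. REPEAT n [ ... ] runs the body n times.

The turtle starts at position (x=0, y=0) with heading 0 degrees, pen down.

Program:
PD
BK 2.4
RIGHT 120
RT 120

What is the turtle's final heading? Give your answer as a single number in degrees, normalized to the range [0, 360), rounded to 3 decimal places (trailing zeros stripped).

Executing turtle program step by step:
Start: pos=(0,0), heading=0, pen down
PD: pen down
BK 2.4: (0,0) -> (-2.4,0) [heading=0, draw]
RT 120: heading 0 -> 240
RT 120: heading 240 -> 120
Final: pos=(-2.4,0), heading=120, 1 segment(s) drawn

Answer: 120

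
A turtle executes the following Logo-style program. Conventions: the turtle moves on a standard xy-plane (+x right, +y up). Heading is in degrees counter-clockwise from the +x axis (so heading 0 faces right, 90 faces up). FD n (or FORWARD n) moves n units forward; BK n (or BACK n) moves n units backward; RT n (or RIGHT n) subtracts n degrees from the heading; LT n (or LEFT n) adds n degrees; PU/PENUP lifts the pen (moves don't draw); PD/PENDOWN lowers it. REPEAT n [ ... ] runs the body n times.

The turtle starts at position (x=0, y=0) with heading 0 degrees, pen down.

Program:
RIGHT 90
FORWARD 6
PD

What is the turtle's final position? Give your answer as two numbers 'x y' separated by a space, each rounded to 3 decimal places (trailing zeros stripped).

Answer: 0 -6

Derivation:
Executing turtle program step by step:
Start: pos=(0,0), heading=0, pen down
RT 90: heading 0 -> 270
FD 6: (0,0) -> (0,-6) [heading=270, draw]
PD: pen down
Final: pos=(0,-6), heading=270, 1 segment(s) drawn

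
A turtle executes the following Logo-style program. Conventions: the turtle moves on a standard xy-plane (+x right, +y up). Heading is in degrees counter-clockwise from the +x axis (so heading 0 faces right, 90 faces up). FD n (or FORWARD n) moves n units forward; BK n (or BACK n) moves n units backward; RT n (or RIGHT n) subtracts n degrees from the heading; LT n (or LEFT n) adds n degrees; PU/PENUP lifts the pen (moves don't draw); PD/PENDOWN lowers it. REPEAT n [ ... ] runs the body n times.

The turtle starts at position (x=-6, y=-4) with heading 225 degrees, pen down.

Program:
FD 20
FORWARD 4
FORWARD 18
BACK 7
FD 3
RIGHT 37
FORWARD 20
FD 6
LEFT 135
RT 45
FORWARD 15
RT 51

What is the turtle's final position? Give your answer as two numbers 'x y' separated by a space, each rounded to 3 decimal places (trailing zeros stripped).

Executing turtle program step by step:
Start: pos=(-6,-4), heading=225, pen down
FD 20: (-6,-4) -> (-20.142,-18.142) [heading=225, draw]
FD 4: (-20.142,-18.142) -> (-22.971,-20.971) [heading=225, draw]
FD 18: (-22.971,-20.971) -> (-35.698,-33.698) [heading=225, draw]
BK 7: (-35.698,-33.698) -> (-30.749,-28.749) [heading=225, draw]
FD 3: (-30.749,-28.749) -> (-32.87,-30.87) [heading=225, draw]
RT 37: heading 225 -> 188
FD 20: (-32.87,-30.87) -> (-52.675,-33.654) [heading=188, draw]
FD 6: (-52.675,-33.654) -> (-58.617,-34.489) [heading=188, draw]
LT 135: heading 188 -> 323
RT 45: heading 323 -> 278
FD 15: (-58.617,-34.489) -> (-56.529,-49.343) [heading=278, draw]
RT 51: heading 278 -> 227
Final: pos=(-56.529,-49.343), heading=227, 8 segment(s) drawn

Answer: -56.529 -49.343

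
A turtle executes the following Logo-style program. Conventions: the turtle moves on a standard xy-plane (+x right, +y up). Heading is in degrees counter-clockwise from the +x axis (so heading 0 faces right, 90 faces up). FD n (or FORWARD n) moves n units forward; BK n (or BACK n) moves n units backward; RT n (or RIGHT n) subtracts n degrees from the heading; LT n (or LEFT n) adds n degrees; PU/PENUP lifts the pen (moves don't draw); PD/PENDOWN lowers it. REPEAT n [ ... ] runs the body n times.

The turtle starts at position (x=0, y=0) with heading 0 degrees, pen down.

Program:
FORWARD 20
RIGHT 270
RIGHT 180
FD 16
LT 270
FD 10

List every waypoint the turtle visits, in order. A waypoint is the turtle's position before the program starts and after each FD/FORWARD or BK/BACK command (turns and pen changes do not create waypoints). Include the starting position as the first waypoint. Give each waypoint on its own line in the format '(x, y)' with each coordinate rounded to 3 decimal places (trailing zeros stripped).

Executing turtle program step by step:
Start: pos=(0,0), heading=0, pen down
FD 20: (0,0) -> (20,0) [heading=0, draw]
RT 270: heading 0 -> 90
RT 180: heading 90 -> 270
FD 16: (20,0) -> (20,-16) [heading=270, draw]
LT 270: heading 270 -> 180
FD 10: (20,-16) -> (10,-16) [heading=180, draw]
Final: pos=(10,-16), heading=180, 3 segment(s) drawn
Waypoints (4 total):
(0, 0)
(20, 0)
(20, -16)
(10, -16)

Answer: (0, 0)
(20, 0)
(20, -16)
(10, -16)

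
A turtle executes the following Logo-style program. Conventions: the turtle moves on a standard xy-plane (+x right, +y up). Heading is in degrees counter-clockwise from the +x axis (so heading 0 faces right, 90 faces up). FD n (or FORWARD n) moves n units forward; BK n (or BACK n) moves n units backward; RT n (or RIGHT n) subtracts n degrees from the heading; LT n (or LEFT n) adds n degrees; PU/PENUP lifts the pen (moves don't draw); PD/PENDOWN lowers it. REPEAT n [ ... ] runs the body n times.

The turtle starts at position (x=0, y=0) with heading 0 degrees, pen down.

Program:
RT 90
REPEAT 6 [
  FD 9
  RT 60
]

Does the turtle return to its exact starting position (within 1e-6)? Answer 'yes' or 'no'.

Executing turtle program step by step:
Start: pos=(0,0), heading=0, pen down
RT 90: heading 0 -> 270
REPEAT 6 [
  -- iteration 1/6 --
  FD 9: (0,0) -> (0,-9) [heading=270, draw]
  RT 60: heading 270 -> 210
  -- iteration 2/6 --
  FD 9: (0,-9) -> (-7.794,-13.5) [heading=210, draw]
  RT 60: heading 210 -> 150
  -- iteration 3/6 --
  FD 9: (-7.794,-13.5) -> (-15.588,-9) [heading=150, draw]
  RT 60: heading 150 -> 90
  -- iteration 4/6 --
  FD 9: (-15.588,-9) -> (-15.588,0) [heading=90, draw]
  RT 60: heading 90 -> 30
  -- iteration 5/6 --
  FD 9: (-15.588,0) -> (-7.794,4.5) [heading=30, draw]
  RT 60: heading 30 -> 330
  -- iteration 6/6 --
  FD 9: (-7.794,4.5) -> (0,0) [heading=330, draw]
  RT 60: heading 330 -> 270
]
Final: pos=(0,0), heading=270, 6 segment(s) drawn

Start position: (0, 0)
Final position: (0, 0)
Distance = 0; < 1e-6 -> CLOSED

Answer: yes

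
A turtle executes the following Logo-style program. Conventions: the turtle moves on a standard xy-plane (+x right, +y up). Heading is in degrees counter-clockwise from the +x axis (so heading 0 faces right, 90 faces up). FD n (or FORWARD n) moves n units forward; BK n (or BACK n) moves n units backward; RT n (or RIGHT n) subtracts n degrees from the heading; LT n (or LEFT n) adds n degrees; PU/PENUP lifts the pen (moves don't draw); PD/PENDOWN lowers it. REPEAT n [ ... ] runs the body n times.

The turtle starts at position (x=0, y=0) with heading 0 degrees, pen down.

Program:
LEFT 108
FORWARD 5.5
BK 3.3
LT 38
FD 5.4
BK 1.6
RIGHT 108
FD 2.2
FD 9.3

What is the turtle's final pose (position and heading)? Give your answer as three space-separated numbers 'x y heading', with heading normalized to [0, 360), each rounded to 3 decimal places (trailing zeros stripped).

Answer: 5.232 11.297 38

Derivation:
Executing turtle program step by step:
Start: pos=(0,0), heading=0, pen down
LT 108: heading 0 -> 108
FD 5.5: (0,0) -> (-1.7,5.231) [heading=108, draw]
BK 3.3: (-1.7,5.231) -> (-0.68,2.092) [heading=108, draw]
LT 38: heading 108 -> 146
FD 5.4: (-0.68,2.092) -> (-5.157,5.112) [heading=146, draw]
BK 1.6: (-5.157,5.112) -> (-3.83,4.217) [heading=146, draw]
RT 108: heading 146 -> 38
FD 2.2: (-3.83,4.217) -> (-2.097,5.572) [heading=38, draw]
FD 9.3: (-2.097,5.572) -> (5.232,11.297) [heading=38, draw]
Final: pos=(5.232,11.297), heading=38, 6 segment(s) drawn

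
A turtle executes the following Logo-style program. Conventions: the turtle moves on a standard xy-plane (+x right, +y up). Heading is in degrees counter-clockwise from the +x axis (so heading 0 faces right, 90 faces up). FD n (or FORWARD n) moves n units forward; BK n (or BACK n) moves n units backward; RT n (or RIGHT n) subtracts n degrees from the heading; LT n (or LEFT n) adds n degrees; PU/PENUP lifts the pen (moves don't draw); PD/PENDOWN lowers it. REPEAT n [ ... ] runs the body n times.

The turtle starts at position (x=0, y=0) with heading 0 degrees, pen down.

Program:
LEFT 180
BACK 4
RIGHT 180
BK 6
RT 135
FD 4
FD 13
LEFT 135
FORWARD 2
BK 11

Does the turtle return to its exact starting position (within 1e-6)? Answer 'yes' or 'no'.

Answer: no

Derivation:
Executing turtle program step by step:
Start: pos=(0,0), heading=0, pen down
LT 180: heading 0 -> 180
BK 4: (0,0) -> (4,0) [heading=180, draw]
RT 180: heading 180 -> 0
BK 6: (4,0) -> (-2,0) [heading=0, draw]
RT 135: heading 0 -> 225
FD 4: (-2,0) -> (-4.828,-2.828) [heading=225, draw]
FD 13: (-4.828,-2.828) -> (-14.021,-12.021) [heading=225, draw]
LT 135: heading 225 -> 0
FD 2: (-14.021,-12.021) -> (-12.021,-12.021) [heading=0, draw]
BK 11: (-12.021,-12.021) -> (-23.021,-12.021) [heading=0, draw]
Final: pos=(-23.021,-12.021), heading=0, 6 segment(s) drawn

Start position: (0, 0)
Final position: (-23.021, -12.021)
Distance = 25.97; >= 1e-6 -> NOT closed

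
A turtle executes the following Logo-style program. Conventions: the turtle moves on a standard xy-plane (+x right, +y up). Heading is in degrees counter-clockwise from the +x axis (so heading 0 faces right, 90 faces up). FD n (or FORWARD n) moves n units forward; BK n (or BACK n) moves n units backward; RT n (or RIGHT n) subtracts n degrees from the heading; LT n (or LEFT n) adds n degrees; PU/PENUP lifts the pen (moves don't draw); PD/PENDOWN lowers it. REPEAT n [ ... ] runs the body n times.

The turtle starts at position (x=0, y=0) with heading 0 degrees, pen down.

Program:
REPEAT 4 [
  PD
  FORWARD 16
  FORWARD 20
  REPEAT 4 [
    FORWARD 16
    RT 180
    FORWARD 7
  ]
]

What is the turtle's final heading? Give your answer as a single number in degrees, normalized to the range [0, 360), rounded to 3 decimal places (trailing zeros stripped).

Answer: 0

Derivation:
Executing turtle program step by step:
Start: pos=(0,0), heading=0, pen down
REPEAT 4 [
  -- iteration 1/4 --
  PD: pen down
  FD 16: (0,0) -> (16,0) [heading=0, draw]
  FD 20: (16,0) -> (36,0) [heading=0, draw]
  REPEAT 4 [
    -- iteration 1/4 --
    FD 16: (36,0) -> (52,0) [heading=0, draw]
    RT 180: heading 0 -> 180
    FD 7: (52,0) -> (45,0) [heading=180, draw]
    -- iteration 2/4 --
    FD 16: (45,0) -> (29,0) [heading=180, draw]
    RT 180: heading 180 -> 0
    FD 7: (29,0) -> (36,0) [heading=0, draw]
    -- iteration 3/4 --
    FD 16: (36,0) -> (52,0) [heading=0, draw]
    RT 180: heading 0 -> 180
    FD 7: (52,0) -> (45,0) [heading=180, draw]
    -- iteration 4/4 --
    FD 16: (45,0) -> (29,0) [heading=180, draw]
    RT 180: heading 180 -> 0
    FD 7: (29,0) -> (36,0) [heading=0, draw]
  ]
  -- iteration 2/4 --
  PD: pen down
  FD 16: (36,0) -> (52,0) [heading=0, draw]
  FD 20: (52,0) -> (72,0) [heading=0, draw]
  REPEAT 4 [
    -- iteration 1/4 --
    FD 16: (72,0) -> (88,0) [heading=0, draw]
    RT 180: heading 0 -> 180
    FD 7: (88,0) -> (81,0) [heading=180, draw]
    -- iteration 2/4 --
    FD 16: (81,0) -> (65,0) [heading=180, draw]
    RT 180: heading 180 -> 0
    FD 7: (65,0) -> (72,0) [heading=0, draw]
    -- iteration 3/4 --
    FD 16: (72,0) -> (88,0) [heading=0, draw]
    RT 180: heading 0 -> 180
    FD 7: (88,0) -> (81,0) [heading=180, draw]
    -- iteration 4/4 --
    FD 16: (81,0) -> (65,0) [heading=180, draw]
    RT 180: heading 180 -> 0
    FD 7: (65,0) -> (72,0) [heading=0, draw]
  ]
  -- iteration 3/4 --
  PD: pen down
  FD 16: (72,0) -> (88,0) [heading=0, draw]
  FD 20: (88,0) -> (108,0) [heading=0, draw]
  REPEAT 4 [
    -- iteration 1/4 --
    FD 16: (108,0) -> (124,0) [heading=0, draw]
    RT 180: heading 0 -> 180
    FD 7: (124,0) -> (117,0) [heading=180, draw]
    -- iteration 2/4 --
    FD 16: (117,0) -> (101,0) [heading=180, draw]
    RT 180: heading 180 -> 0
    FD 7: (101,0) -> (108,0) [heading=0, draw]
    -- iteration 3/4 --
    FD 16: (108,0) -> (124,0) [heading=0, draw]
    RT 180: heading 0 -> 180
    FD 7: (124,0) -> (117,0) [heading=180, draw]
    -- iteration 4/4 --
    FD 16: (117,0) -> (101,0) [heading=180, draw]
    RT 180: heading 180 -> 0
    FD 7: (101,0) -> (108,0) [heading=0, draw]
  ]
  -- iteration 4/4 --
  PD: pen down
  FD 16: (108,0) -> (124,0) [heading=0, draw]
  FD 20: (124,0) -> (144,0) [heading=0, draw]
  REPEAT 4 [
    -- iteration 1/4 --
    FD 16: (144,0) -> (160,0) [heading=0, draw]
    RT 180: heading 0 -> 180
    FD 7: (160,0) -> (153,0) [heading=180, draw]
    -- iteration 2/4 --
    FD 16: (153,0) -> (137,0) [heading=180, draw]
    RT 180: heading 180 -> 0
    FD 7: (137,0) -> (144,0) [heading=0, draw]
    -- iteration 3/4 --
    FD 16: (144,0) -> (160,0) [heading=0, draw]
    RT 180: heading 0 -> 180
    FD 7: (160,0) -> (153,0) [heading=180, draw]
    -- iteration 4/4 --
    FD 16: (153,0) -> (137,0) [heading=180, draw]
    RT 180: heading 180 -> 0
    FD 7: (137,0) -> (144,0) [heading=0, draw]
  ]
]
Final: pos=(144,0), heading=0, 40 segment(s) drawn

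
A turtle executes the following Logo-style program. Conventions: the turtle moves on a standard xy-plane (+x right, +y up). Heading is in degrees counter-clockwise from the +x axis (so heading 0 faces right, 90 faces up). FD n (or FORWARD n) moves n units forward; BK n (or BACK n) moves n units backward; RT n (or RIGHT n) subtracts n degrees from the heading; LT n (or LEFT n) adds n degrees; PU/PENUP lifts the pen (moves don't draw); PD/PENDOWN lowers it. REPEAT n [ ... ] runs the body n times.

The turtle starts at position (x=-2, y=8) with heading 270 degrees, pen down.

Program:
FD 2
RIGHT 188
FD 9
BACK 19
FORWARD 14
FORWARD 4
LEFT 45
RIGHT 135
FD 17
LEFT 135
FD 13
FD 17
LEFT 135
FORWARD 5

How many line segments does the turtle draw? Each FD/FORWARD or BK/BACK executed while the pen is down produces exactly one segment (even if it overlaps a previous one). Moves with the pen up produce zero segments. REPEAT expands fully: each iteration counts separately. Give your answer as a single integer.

Answer: 9

Derivation:
Executing turtle program step by step:
Start: pos=(-2,8), heading=270, pen down
FD 2: (-2,8) -> (-2,6) [heading=270, draw]
RT 188: heading 270 -> 82
FD 9: (-2,6) -> (-0.747,14.912) [heading=82, draw]
BK 19: (-0.747,14.912) -> (-3.392,-3.903) [heading=82, draw]
FD 14: (-3.392,-3.903) -> (-1.443,9.961) [heading=82, draw]
FD 4: (-1.443,9.961) -> (-0.887,13.922) [heading=82, draw]
LT 45: heading 82 -> 127
RT 135: heading 127 -> 352
FD 17: (-0.887,13.922) -> (15.948,11.556) [heading=352, draw]
LT 135: heading 352 -> 127
FD 13: (15.948,11.556) -> (8.124,21.938) [heading=127, draw]
FD 17: (8.124,21.938) -> (-2.107,35.515) [heading=127, draw]
LT 135: heading 127 -> 262
FD 5: (-2.107,35.515) -> (-2.802,30.564) [heading=262, draw]
Final: pos=(-2.802,30.564), heading=262, 9 segment(s) drawn
Segments drawn: 9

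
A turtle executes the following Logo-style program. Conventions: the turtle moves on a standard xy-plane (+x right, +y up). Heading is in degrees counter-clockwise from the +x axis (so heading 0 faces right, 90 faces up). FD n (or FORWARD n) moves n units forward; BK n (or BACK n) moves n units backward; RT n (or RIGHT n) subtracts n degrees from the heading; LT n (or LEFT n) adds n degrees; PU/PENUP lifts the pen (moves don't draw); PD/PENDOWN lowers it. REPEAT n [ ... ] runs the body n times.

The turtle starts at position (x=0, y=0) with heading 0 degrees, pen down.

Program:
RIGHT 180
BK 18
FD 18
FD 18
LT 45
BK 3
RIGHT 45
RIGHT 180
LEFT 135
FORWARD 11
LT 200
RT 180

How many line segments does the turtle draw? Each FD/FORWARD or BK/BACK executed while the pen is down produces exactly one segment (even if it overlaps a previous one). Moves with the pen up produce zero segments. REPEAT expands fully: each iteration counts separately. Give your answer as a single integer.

Executing turtle program step by step:
Start: pos=(0,0), heading=0, pen down
RT 180: heading 0 -> 180
BK 18: (0,0) -> (18,0) [heading=180, draw]
FD 18: (18,0) -> (0,0) [heading=180, draw]
FD 18: (0,0) -> (-18,0) [heading=180, draw]
LT 45: heading 180 -> 225
BK 3: (-18,0) -> (-15.879,2.121) [heading=225, draw]
RT 45: heading 225 -> 180
RT 180: heading 180 -> 0
LT 135: heading 0 -> 135
FD 11: (-15.879,2.121) -> (-23.657,9.899) [heading=135, draw]
LT 200: heading 135 -> 335
RT 180: heading 335 -> 155
Final: pos=(-23.657,9.899), heading=155, 5 segment(s) drawn
Segments drawn: 5

Answer: 5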